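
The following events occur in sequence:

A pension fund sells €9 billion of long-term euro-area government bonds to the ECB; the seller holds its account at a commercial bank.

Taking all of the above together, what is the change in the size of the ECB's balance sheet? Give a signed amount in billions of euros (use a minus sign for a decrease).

ECB balance sheet:
  Assets:      Securities +€9B
  Liabilities: Bank reserves +€9B
Commercial banking system:
  Assets:      Reserves at CB +€9B
  Liabilities: Checkable deposits +€9B
Change in total ECB assets = +€9 billion.

+€9 billion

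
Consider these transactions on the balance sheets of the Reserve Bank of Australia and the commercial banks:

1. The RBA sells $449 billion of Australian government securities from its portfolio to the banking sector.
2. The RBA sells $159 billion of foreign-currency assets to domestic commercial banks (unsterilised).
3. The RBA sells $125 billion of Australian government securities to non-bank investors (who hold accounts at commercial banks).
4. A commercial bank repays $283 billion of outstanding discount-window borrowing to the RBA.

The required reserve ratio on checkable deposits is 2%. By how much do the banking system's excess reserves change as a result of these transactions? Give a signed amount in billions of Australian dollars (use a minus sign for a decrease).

-$1013.5 billion

OMO sale (to banks) $449 billion: reserves −$449B, deposits 0.
FX sale $159 billion: reserves −$159B, deposits 0.
Asset sale (to non-banks) $125 billion: reserves −$125B, deposits −$125B.
Discount-window repayment $283 billion: reserves −$283B, deposits 0.
Totals: Δreserves = −$1016B, Δdeposits = −$125B.
Δrequired reserves = 2% × −$125B = −$2.5B.
Δexcess reserves = Δreserves − Δrequired = −$1016B − (−$2.5B) = -$1013.5 billion.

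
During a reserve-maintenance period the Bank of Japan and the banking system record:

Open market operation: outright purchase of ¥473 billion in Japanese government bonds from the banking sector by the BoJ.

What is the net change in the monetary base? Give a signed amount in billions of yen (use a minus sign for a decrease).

+¥473 billion

BoJ balance sheet:
  Assets:      Securities +¥473B
  Liabilities: Bank reserves +¥473B
Monetary base = currency + reserves: 0 + (+¥473B) = +¥473 billion.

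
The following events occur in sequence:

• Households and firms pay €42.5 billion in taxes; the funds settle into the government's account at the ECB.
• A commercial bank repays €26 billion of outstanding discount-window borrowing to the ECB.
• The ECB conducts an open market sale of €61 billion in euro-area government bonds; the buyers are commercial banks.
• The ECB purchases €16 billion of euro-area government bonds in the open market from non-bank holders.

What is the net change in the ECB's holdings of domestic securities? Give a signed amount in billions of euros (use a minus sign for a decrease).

-€45 billion

ECB balance sheet:
  Assets:      Securities −€45B, Loans to banks −€26B
  Liabilities: Bank reserves −€113.5B, Government deposits +€42.5B
So the change in the ECB's holdings of domestic securities is -€45 billion.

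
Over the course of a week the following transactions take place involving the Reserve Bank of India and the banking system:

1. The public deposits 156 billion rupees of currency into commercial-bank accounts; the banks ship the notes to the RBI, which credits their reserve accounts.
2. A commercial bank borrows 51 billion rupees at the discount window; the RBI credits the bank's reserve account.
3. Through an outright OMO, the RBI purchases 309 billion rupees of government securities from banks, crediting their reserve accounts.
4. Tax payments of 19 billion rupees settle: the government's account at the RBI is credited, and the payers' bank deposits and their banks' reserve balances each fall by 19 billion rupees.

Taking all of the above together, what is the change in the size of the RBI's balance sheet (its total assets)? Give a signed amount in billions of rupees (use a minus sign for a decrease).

Currency deposit 156 billion rupees: only the composition of liabilities changes → 0.
Discount-window loan 51 billion rupees: an RBI asset is acquired → +51B.
OMO purchase (from banks) 309 billion rupees: an RBI asset is acquired → +309B.
Government account inflow 19 billion rupees: only the composition of liabilities changes → 0.
Net: 0 + 51 + 309 + 0 = +360 billion.

+360 billion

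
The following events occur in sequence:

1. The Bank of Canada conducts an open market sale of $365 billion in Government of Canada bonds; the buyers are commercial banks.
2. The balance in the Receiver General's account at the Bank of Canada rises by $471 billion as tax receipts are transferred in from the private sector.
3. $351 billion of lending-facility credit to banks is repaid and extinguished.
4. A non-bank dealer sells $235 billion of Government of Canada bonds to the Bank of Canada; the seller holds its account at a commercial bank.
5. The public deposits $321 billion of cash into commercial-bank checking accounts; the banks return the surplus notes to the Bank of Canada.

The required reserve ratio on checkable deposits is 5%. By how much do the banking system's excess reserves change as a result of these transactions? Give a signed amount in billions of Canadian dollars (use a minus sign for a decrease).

OMO sale (to banks) $365 billion: reserves −$365B, deposits 0.
Government account inflow $471 billion: reserves −$471B, deposits −$471B.
Discount-window repayment $351 billion: reserves −$351B, deposits 0.
Asset purchase (from non-banks) $235 billion: reserves +$235B, deposits +$235B.
Currency deposit $321 billion: reserves +$321B, deposits +$321B.
Totals: Δreserves = −$631B, Δdeposits = +$85B.
Δrequired reserves = 5% × +$85B = +$4.25B.
Δexcess reserves = Δreserves − Δrequired = −$631B − (+$4.25B) = -$635.25 billion.

-$635.25 billion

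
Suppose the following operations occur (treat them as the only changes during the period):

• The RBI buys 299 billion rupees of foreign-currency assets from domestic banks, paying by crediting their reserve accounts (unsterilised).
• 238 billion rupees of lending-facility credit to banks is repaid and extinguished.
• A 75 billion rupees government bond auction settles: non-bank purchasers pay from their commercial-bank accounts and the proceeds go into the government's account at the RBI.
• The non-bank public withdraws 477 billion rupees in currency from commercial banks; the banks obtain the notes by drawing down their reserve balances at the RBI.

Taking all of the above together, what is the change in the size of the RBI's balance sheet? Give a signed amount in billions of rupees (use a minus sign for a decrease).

+61 billion

RBI balance sheet:
  Assets:      Loans to banks −238B, Foreign assets +299B
  Liabilities: Bank reserves −491B, Currency in circulation +477B, Government deposits +75B
Commercial banking system:
  Assets:      Reserves at CB −491B, Foreign assets −299B
  Liabilities: Checkable deposits −552B, Borrowings from CB −238B
Change in total RBI assets = +61 billion.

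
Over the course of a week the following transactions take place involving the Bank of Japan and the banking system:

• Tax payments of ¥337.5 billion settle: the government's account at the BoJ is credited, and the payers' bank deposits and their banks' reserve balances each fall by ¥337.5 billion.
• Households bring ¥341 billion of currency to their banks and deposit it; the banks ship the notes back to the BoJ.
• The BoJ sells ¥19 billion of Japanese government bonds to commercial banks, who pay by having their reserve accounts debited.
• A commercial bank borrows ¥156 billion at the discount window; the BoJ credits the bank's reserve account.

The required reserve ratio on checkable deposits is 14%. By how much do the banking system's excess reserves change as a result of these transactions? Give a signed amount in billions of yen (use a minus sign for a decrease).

Government account inflow ¥337.5 billion: reserves −¥337.5B, deposits −¥337.5B.
Currency deposit ¥341 billion: reserves +¥341B, deposits +¥341B.
OMO sale (to banks) ¥19 billion: reserves −¥19B, deposits 0.
Discount-window loan ¥156 billion: reserves +¥156B, deposits 0.
Totals: Δreserves = +¥140.5B, Δdeposits = +¥3.5B.
Δrequired reserves = 14% × +¥3.5B = +¥0.49B.
Δexcess reserves = Δreserves − Δrequired = +¥140.5B − (+¥0.49B) = +¥140.01 billion.

+¥140.01 billion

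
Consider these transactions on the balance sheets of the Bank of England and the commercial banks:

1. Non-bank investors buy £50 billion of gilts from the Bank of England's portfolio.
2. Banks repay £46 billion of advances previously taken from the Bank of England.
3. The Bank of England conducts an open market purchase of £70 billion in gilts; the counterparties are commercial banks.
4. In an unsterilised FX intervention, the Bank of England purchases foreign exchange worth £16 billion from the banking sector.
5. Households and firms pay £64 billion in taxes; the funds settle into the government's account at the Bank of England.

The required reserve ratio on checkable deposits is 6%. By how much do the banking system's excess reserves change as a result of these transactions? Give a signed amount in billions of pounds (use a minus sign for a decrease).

Asset sale (to non-banks) £50 billion: reserves −£50B, deposits −£50B.
Discount-window repayment £46 billion: reserves −£46B, deposits 0.
OMO purchase (from banks) £70 billion: reserves +£70B, deposits 0.
FX purchase £16 billion: reserves +£16B, deposits 0.
Government account inflow £64 billion: reserves −£64B, deposits −£64B.
Totals: Δreserves = −£74B, Δdeposits = −£114B.
Δrequired reserves = 6% × −£114B = −£6.84B.
Δexcess reserves = Δreserves − Δrequired = −£74B − (−£6.84B) = -£67.16 billion.

-£67.16 billion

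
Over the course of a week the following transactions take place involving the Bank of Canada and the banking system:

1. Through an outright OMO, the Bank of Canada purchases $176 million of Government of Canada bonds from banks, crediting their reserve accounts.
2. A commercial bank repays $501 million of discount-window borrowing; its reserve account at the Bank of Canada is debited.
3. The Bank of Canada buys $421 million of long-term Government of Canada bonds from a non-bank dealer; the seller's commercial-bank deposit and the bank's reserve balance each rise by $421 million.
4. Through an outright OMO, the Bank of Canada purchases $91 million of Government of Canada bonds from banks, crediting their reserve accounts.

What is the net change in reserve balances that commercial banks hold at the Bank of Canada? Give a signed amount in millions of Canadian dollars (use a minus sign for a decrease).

OMO purchase (from banks) $176 million: the Bank of Canada pays by crediting reserve accounts → +$176M.
Discount-window repayment $501 million: repayment is debited from reserves → −$501M.
Asset purchase (from non-banks) $421 million: the Bank of Canada pays by crediting reserve accounts → +$421M.
OMO purchase (from banks) $91 million: the Bank of Canada pays by crediting reserve accounts → +$91M.
Net: 176 − 501 + 421 + 91 = +$187 million.

+$187 million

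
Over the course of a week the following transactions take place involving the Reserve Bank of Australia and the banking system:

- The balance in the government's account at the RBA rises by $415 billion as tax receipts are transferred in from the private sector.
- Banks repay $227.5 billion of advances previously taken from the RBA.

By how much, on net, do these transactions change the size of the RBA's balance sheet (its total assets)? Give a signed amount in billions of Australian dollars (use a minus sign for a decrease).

Government account inflow $415 billion: only the composition of liabilities changes → 0.
Discount-window repayment $227.5 billion: an RBA asset is shed → −$227.5B.
Net: 0 − 227.5 = -$227.5 billion.

-$227.5 billion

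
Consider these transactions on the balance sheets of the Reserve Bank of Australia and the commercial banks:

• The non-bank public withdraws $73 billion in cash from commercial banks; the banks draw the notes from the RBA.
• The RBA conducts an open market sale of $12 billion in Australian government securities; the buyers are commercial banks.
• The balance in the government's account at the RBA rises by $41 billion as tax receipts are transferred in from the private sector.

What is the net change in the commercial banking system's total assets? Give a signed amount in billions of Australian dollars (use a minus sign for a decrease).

-$114 billion

Currency withdrawal $73 billion: bank balance sheets shrink → −$73B.
OMO sale (to banks) $12 billion: just an asset swap on bank balance sheets → 0.
Government account inflow $41 billion: bank balance sheets shrink → −$41B.
Net: −73 + 0 − 41 = -$114 billion.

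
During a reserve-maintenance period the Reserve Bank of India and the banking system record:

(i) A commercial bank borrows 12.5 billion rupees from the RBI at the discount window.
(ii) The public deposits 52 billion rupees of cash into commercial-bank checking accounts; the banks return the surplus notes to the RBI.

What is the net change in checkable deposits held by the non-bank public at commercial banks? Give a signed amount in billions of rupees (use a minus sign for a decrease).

RBI balance sheet:
  Assets:      Loans to banks +12.5B
  Liabilities: Bank reserves +64.5B, Currency in circulation −52B
Commercial banking system:
  Assets:      Reserves at CB +64.5B
  Liabilities: Checkable deposits +52B, Borrowings from CB +12.5B
So the change in checkable deposits held by the non-bank public at commercial banks is +52 billion.

+52 billion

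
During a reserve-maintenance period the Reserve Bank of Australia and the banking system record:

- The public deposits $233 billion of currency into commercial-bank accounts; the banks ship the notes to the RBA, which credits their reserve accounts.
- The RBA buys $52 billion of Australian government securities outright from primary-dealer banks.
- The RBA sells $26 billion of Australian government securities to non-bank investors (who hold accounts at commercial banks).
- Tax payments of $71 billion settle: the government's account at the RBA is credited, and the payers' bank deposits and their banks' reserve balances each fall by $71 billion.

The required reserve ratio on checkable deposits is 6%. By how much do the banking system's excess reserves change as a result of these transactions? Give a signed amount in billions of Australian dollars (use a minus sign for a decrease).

+$179.84 billion

Currency deposit $233 billion: reserves +$233B, deposits +$233B.
OMO purchase (from banks) $52 billion: reserves +$52B, deposits 0.
Asset sale (to non-banks) $26 billion: reserves −$26B, deposits −$26B.
Government account inflow $71 billion: reserves −$71B, deposits −$71B.
Totals: Δreserves = +$188B, Δdeposits = +$136B.
Δrequired reserves = 6% × +$136B = +$8.16B.
Δexcess reserves = Δreserves − Δrequired = +$188B − (+$8.16B) = +$179.84 billion.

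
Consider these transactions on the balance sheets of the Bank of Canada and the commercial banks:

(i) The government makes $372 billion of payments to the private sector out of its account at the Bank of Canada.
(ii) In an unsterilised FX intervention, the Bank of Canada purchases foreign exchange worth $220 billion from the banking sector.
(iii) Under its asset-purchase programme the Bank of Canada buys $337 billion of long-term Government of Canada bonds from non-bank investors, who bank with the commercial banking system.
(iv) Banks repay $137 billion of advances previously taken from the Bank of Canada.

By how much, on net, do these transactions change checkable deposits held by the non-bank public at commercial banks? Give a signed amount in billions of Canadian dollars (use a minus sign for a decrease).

Bank of Canada balance sheet:
  Assets:      Securities +$337B, Loans to banks −$137B, Foreign assets +$220B
  Liabilities: Bank reserves +$792B, Government deposits −$372B
Commercial banking system:
  Assets:      Reserves at CB +$792B, Foreign assets −$220B
  Liabilities: Checkable deposits +$709B, Borrowings from CB −$137B
So the change in checkable deposits held by the non-bank public at commercial banks is +$709 billion.

+$709 billion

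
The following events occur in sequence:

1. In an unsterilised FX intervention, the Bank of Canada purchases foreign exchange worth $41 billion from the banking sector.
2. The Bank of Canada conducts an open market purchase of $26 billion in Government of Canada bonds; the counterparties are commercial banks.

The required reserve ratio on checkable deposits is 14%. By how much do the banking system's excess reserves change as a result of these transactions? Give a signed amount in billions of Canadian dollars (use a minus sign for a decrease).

FX purchase $41 billion: reserves +$41B, deposits 0.
OMO purchase (from banks) $26 billion: reserves +$26B, deposits 0.
Totals: Δreserves = +$67B, Δdeposits = 0.
Δrequired reserves = 14% × 0 = 0.
Δexcess reserves = Δreserves − Δrequired = +$67B − (0) = +$67 billion.

+$67 billion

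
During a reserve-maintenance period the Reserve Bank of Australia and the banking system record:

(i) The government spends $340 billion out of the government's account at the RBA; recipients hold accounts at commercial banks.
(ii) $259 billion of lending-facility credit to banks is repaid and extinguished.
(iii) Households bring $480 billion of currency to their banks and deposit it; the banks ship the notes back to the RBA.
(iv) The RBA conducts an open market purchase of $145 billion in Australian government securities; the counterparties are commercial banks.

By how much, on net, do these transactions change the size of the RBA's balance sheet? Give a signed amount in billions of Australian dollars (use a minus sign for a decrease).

Government spending $340 billion: only the composition of liabilities changes → 0.
Discount-window repayment $259 billion: an RBA asset is shed → −$259B.
Currency deposit $480 billion: only the composition of liabilities changes → 0.
OMO purchase (from banks) $145 billion: an RBA asset is acquired → +$145B.
Net: 0 − 259 + 0 + 145 = -$114 billion.

-$114 billion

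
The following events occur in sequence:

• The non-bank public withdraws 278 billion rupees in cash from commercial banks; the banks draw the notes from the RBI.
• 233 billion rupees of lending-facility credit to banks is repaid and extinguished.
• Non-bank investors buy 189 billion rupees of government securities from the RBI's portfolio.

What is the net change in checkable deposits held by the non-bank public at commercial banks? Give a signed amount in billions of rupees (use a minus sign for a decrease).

-467 billion

RBI balance sheet:
  Assets:      Securities −189B, Loans to banks −233B
  Liabilities: Bank reserves −700B, Currency in circulation +278B
Commercial banking system:
  Assets:      Reserves at CB −700B
  Liabilities: Checkable deposits −467B, Borrowings from CB −233B
So the change in checkable deposits held by the non-bank public at commercial banks is -467 billion.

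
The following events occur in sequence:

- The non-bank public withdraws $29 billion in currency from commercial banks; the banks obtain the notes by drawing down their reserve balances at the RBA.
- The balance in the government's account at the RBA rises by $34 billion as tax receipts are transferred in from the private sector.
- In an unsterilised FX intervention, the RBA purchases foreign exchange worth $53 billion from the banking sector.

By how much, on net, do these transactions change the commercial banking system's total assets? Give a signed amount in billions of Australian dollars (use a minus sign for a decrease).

-$63 billion

RBA balance sheet:
  Assets:      Foreign assets +$53B
  Liabilities: Bank reserves −$10B, Currency in circulation +$29B, Government deposits +$34B
Commercial banking system:
  Assets:      Reserves at CB −$10B, Foreign assets −$53B
  Liabilities: Checkable deposits −$63B
Change in total bank assets = -$63 billion.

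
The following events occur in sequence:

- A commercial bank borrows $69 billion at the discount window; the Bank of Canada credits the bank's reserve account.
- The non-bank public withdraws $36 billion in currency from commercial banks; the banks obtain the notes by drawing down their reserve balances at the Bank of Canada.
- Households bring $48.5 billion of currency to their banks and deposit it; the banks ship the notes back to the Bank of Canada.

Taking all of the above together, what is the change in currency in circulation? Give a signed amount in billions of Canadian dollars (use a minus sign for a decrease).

Bank of Canada balance sheet:
  Assets:      Loans to banks +$69B
  Liabilities: Bank reserves +$81.5B, Currency in circulation −$12.5B
So the change in currency in circulation is -$12.5 billion.

-$12.5 billion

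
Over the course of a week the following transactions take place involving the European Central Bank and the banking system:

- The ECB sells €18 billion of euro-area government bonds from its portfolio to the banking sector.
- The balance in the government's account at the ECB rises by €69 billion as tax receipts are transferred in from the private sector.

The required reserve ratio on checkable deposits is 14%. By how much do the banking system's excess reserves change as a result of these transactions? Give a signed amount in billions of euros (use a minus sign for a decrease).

-€77.34 billion

OMO sale (to banks) €18 billion: reserves −€18B, deposits 0.
Government account inflow €69 billion: reserves −€69B, deposits −€69B.
Totals: Δreserves = −€87B, Δdeposits = −€69B.
Δrequired reserves = 14% × −€69B = −€9.66B.
Δexcess reserves = Δreserves − Δrequired = −€87B − (−€9.66B) = -€77.34 billion.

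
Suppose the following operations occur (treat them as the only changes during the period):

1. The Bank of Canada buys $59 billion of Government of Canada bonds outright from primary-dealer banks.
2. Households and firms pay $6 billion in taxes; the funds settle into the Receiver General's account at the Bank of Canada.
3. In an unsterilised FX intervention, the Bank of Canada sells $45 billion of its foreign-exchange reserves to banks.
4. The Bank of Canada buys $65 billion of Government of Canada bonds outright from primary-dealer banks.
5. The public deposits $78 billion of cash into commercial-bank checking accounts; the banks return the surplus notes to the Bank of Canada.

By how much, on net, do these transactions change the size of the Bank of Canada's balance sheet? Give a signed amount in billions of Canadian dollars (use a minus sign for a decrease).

+$79 billion

OMO purchase (from banks) $59 billion: a Bank of Canada asset is acquired → +$59B.
Government account inflow $6 billion: only the composition of liabilities changes → 0.
FX sale $45 billion: a Bank of Canada asset is shed → −$45B.
OMO purchase (from banks) $65 billion: a Bank of Canada asset is acquired → +$65B.
Currency deposit $78 billion: only the composition of liabilities changes → 0.
Net: 59 + 0 − 45 + 65 + 0 = +$79 billion.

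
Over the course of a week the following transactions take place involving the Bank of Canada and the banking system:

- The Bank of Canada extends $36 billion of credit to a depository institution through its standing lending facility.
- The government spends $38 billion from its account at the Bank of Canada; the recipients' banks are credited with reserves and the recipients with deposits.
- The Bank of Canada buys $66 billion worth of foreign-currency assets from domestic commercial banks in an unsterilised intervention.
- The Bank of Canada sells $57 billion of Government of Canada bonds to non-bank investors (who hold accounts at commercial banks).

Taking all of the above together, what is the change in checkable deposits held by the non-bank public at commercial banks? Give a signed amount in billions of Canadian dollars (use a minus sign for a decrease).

-$19 billion

Bank of Canada balance sheet:
  Assets:      Securities −$57B, Loans to banks +$36B, Foreign assets +$66B
  Liabilities: Bank reserves +$83B, Government deposits −$38B
Commercial banking system:
  Assets:      Reserves at CB +$83B, Foreign assets −$66B
  Liabilities: Checkable deposits −$19B, Borrowings from CB +$36B
So the change in checkable deposits held by the non-bank public at commercial banks is -$19 billion.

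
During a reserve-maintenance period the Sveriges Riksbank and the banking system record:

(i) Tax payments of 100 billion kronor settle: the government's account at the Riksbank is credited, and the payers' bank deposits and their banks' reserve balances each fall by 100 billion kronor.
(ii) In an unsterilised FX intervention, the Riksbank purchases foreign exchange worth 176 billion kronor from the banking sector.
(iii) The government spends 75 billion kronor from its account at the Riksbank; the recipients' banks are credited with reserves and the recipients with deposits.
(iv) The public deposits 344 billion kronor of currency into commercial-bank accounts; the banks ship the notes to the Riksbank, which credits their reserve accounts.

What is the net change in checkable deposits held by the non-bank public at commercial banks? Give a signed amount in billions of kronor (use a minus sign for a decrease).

Riksbank balance sheet:
  Assets:      Foreign assets +176B
  Liabilities: Bank reserves +495B, Currency in circulation −344B, Government deposits +25B
Commercial banking system:
  Assets:      Reserves at CB +495B, Foreign assets −176B
  Liabilities: Checkable deposits +319B
So the change in checkable deposits held by the non-bank public at commercial banks is +319 billion.

+319 billion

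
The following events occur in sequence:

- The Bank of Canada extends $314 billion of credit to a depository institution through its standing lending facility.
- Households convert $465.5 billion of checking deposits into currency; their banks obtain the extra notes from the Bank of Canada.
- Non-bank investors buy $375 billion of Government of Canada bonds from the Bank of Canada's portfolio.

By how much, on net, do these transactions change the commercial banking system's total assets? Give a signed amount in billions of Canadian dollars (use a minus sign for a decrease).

Discount-window loan $314 billion: bank balance sheets expand → +$314B.
Currency withdrawal $465.5 billion: bank balance sheets shrink → −$465.5B.
Asset sale (to non-banks) $375 billion: bank balance sheets shrink → −$375B.
Net: 314 − 465.5 − 375 = -$526.5 billion.

-$526.5 billion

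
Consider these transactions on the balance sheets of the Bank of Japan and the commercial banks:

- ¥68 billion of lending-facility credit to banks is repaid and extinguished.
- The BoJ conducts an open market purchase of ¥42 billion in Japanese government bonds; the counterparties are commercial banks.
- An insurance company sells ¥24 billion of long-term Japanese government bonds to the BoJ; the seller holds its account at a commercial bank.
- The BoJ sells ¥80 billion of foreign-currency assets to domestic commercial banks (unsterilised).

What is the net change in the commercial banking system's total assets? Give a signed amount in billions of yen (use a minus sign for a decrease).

Discount-window repayment ¥68 billion: bank balance sheets shrink → −¥68B.
OMO purchase (from banks) ¥42 billion: just an asset swap on bank balance sheets → 0.
Asset purchase (from non-banks) ¥24 billion: bank balance sheets expand → +¥24B.
FX sale ¥80 billion: just an asset swap on bank balance sheets → 0.
Net: −68 + 0 + 24 + 0 = -¥44 billion.

-¥44 billion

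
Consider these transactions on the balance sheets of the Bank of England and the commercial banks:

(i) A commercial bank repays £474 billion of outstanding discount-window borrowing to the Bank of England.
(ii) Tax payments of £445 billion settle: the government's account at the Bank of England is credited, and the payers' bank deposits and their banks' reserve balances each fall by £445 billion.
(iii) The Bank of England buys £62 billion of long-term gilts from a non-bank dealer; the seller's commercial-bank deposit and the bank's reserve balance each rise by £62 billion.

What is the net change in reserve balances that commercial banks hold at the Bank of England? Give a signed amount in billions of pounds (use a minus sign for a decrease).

Bank of England balance sheet:
  Assets:      Securities +£62B, Loans to banks −£474B
  Liabilities: Bank reserves −£857B, Government deposits +£445B
So the change in reserve balances that commercial banks hold at the Bank of England is -£857 billion.

-£857 billion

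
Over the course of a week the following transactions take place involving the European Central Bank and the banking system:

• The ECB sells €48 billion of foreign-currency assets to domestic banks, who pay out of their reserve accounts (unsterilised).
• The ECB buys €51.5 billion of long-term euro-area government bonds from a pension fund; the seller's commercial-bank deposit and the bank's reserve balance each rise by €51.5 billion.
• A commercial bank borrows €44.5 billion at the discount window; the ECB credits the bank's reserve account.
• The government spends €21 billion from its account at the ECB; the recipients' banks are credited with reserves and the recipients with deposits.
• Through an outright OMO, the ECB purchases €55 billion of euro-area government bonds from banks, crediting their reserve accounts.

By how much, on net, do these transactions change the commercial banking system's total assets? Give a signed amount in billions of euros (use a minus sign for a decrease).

+€117 billion

ECB balance sheet:
  Assets:      Securities +€106.5B, Loans to banks +€44.5B, Foreign assets −€48B
  Liabilities: Bank reserves +€124B, Government deposits −€21B
Commercial banking system:
  Assets:      Reserves at CB +€124B, Securities −€55B, Foreign assets +€48B
  Liabilities: Checkable deposits +€72.5B, Borrowings from CB +€44.5B
Change in total bank assets = +€117 billion.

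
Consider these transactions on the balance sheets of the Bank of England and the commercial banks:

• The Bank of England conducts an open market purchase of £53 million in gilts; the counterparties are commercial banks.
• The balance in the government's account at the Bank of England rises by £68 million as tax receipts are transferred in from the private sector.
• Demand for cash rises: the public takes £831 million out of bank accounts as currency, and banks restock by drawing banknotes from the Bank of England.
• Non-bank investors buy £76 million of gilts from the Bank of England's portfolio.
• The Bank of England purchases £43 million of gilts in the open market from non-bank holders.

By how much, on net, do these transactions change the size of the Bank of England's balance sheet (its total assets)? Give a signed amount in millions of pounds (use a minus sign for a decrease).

+£20 million

Bank of England balance sheet:
  Assets:      Securities +£20M
  Liabilities: Bank reserves −£879M, Currency in circulation +£831M, Government deposits +£68M
Commercial banking system:
  Assets:      Reserves at CB −£879M, Securities −£53M
  Liabilities: Checkable deposits −£932M
Change in total Bank of England assets = +£20 million.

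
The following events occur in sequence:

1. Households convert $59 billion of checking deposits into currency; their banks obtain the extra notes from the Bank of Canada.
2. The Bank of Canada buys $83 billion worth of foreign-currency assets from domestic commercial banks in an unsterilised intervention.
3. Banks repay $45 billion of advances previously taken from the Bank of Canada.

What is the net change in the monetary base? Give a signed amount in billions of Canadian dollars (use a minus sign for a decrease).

Bank of Canada balance sheet:
  Assets:      Loans to banks −$45B, Foreign assets +$83B
  Liabilities: Bank reserves −$21B, Currency in circulation +$59B
Monetary base = currency + reserves: +$59B + (−$21B) = +$38 billion.

+$38 billion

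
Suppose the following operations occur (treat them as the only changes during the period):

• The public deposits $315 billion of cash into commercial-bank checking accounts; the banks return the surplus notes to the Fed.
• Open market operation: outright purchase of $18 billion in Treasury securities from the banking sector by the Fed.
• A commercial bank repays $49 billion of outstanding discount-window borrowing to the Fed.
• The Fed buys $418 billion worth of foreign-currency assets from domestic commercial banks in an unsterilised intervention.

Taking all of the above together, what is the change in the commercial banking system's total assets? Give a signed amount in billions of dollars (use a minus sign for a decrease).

Fed balance sheet:
  Assets:      Securities +$18B, Loans to banks −$49B, Foreign assets +$418B
  Liabilities: Bank reserves +$702B, Currency in circulation −$315B
Commercial banking system:
  Assets:      Reserves at CB +$702B, Securities −$18B, Foreign assets −$418B
  Liabilities: Checkable deposits +$315B, Borrowings from CB −$49B
Change in total bank assets = +$266 billion.

+$266 billion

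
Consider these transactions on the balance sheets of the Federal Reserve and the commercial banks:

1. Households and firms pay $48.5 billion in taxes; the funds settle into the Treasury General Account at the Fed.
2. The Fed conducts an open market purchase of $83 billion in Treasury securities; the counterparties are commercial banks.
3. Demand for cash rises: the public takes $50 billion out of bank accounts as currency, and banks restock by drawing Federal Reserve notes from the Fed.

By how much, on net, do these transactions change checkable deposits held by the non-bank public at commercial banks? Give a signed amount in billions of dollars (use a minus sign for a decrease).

Fed balance sheet:
  Assets:      Securities +$83B
  Liabilities: Bank reserves −$15.5B, Currency in circulation +$50B, Government deposits +$48.5B
Commercial banking system:
  Assets:      Reserves at CB −$15.5B, Securities −$83B
  Liabilities: Checkable deposits −$98.5B
So the change in checkable deposits held by the non-bank public at commercial banks is -$98.5 billion.

-$98.5 billion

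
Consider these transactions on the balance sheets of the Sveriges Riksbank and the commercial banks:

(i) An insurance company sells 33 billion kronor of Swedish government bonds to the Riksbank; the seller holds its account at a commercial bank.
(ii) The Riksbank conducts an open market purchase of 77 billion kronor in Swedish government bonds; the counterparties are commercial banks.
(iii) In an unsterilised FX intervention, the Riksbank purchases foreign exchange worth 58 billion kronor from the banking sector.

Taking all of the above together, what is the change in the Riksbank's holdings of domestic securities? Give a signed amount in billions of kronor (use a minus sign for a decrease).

Asset purchase (from non-banks) 33 billion kronor: securities added to the Riksbank's portfolio → +33B.
OMO purchase (from banks) 77 billion kronor: securities added to the Riksbank's portfolio → +77B.
FX purchase 58 billion kronor: the Riksbank's securities portfolio is untouched → 0.
Net: 33 + 77 + 0 = +110 billion.

+110 billion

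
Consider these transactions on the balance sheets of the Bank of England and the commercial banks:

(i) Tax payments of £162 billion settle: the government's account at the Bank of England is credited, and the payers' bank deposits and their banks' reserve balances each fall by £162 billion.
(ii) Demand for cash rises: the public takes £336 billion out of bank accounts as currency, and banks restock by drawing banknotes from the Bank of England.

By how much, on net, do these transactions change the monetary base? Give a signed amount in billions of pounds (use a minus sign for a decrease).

-£162 billion

Government account inflow £162 billion: reserves shift to a non-base liability → −£162B.
Currency withdrawal £336 billion: just a shift between currency and reserves — both are base money → 0.
Net: −162 + 0 = -£162 billion.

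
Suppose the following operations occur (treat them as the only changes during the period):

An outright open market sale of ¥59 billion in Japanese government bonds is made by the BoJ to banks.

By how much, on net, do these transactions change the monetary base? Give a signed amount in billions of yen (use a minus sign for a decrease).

OMO sale (to banks) ¥59 billion: BoJ balance sheet contracts → −¥59B.

-¥59 billion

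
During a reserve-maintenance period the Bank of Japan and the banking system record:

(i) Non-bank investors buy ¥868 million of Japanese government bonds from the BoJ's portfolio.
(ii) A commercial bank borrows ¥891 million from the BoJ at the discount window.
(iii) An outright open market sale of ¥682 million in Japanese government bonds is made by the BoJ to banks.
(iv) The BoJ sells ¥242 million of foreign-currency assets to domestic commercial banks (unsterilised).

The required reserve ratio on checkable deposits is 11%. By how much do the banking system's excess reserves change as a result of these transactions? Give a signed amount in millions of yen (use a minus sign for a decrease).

Asset sale (to non-banks) ¥868 million: reserves −¥868M, deposits −¥868M.
Discount-window loan ¥891 million: reserves +¥891M, deposits 0.
OMO sale (to banks) ¥682 million: reserves −¥682M, deposits 0.
FX sale ¥242 million: reserves −¥242M, deposits 0.
Totals: Δreserves = −¥901M, Δdeposits = −¥868M.
Δrequired reserves = 11% × −¥868M = −¥95.48M.
Δexcess reserves = Δreserves − Δrequired = −¥901M − (−¥95.48M) = -¥805.52 million.

-¥805.52 million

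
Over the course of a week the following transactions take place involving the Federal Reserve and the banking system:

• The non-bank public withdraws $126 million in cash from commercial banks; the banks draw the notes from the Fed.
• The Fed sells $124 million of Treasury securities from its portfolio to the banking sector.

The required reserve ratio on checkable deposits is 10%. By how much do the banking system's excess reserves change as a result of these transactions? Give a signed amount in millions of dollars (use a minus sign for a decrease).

-$237.4 million

Currency withdrawal $126 million: reserves −$126M, deposits −$126M.
OMO sale (to banks) $124 million: reserves −$124M, deposits 0.
Totals: Δreserves = −$250M, Δdeposits = −$126M.
Δrequired reserves = 10% × −$126M = −$12.6M.
Δexcess reserves = Δreserves − Δrequired = −$250M − (−$12.6M) = -$237.4 million.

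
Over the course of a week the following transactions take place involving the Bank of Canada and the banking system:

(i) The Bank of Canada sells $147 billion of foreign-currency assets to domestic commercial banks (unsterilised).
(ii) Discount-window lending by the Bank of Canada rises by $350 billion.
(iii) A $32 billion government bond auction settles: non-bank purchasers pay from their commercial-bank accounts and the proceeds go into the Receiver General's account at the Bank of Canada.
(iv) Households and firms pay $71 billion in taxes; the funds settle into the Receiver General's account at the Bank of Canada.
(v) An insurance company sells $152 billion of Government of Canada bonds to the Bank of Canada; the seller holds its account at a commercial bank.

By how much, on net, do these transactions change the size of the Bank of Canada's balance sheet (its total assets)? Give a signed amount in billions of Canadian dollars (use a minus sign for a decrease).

+$355 billion

FX sale $147 billion: a Bank of Canada asset is shed → −$147B.
Discount-window loan $350 billion: a Bank of Canada asset is acquired → +$350B.
Government account inflow $32 billion: only the composition of liabilities changes → 0.
Government account inflow $71 billion: only the composition of liabilities changes → 0.
Asset purchase (from non-banks) $152 billion: a Bank of Canada asset is acquired → +$152B.
Net: −147 + 350 + 0 + 0 + 152 = +$355 billion.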